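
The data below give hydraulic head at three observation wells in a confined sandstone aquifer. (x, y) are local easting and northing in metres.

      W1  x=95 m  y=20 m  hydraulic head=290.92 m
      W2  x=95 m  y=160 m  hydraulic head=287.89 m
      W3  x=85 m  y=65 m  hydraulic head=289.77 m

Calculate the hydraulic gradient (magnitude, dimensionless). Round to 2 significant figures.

0.028

With h = a·x + b·y + c and W1 as origin, the differences give:
  0·a + 140·b = -3.03
  (-10)·a + 45·b = -1.15
Eliminate b (×45 and ×140, subtract): 1400·a = 24.650 → a = ∂h/∂x = +0.01761
Back-substitute: b = ∂h/∂y = -0.02164.
|∇h| = √(0.01761² + -0.02164²) = 0.0279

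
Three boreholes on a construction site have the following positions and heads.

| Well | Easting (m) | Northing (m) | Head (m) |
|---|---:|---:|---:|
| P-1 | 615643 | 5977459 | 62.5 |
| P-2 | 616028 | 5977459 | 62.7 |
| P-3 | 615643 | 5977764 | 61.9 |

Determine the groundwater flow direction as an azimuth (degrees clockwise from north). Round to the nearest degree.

345°

∂h/∂x = (62.7 − 62.5) / (616028 − 615643) = +0.0005195
∂h/∂y = (61.9 − 62.5) / (5977764 − 5977459) = -0.001967
Flow direction (−∇h) has components (-0.0005195 E, +0.001967 N).
Azimuth = atan2(E, N) = atan2(-0.0005195, +0.001967) = 345.2° ≈ 345°.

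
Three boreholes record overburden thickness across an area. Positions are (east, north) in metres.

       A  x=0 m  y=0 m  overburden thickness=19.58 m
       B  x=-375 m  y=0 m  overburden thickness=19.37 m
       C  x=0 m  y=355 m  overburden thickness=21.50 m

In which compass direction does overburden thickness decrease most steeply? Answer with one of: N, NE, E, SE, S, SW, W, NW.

∂d/∂x = (19.37 − 19.58) / (-375 − 0) = +0.0005600
∂d/∂y = (21.50 − 19.58) / (355 − 0) = +0.005408
Steepest decrease is along −∇f = (-0.0005600 E, -0.005408 N) → south.

S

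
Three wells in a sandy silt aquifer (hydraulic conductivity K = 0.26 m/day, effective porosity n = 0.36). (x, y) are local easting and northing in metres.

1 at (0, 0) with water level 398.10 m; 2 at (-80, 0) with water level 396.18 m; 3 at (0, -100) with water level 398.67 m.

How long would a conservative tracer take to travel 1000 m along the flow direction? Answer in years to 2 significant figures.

150 years

∂h/∂x = (396.18 − 398.10) / (-80 − 0) = +0.02400
∂h/∂y = (398.67 − 398.10) / (-100 − 0) = -0.005700
|∇h| = √(0.02400² + -0.005700²) = 0.02467
Seepage velocity v = K·i/n = 0.26 × 0.02467 / 0.36 = 0.01782 m/day.
t = 1000 / 0.01782 = 5.612e+04 days = 154 years.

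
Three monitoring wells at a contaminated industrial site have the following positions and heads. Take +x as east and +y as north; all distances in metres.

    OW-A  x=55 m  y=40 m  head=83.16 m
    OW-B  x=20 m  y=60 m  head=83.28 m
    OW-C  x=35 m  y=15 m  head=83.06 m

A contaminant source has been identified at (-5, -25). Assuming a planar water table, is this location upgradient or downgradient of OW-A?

downgradient

Taking OW-A as reference: OW-B−OW-A = (-35, 20, +0.12); OW-C−OW-A = (-20, -25, -0.10).
Solve a·Δx + b·Δy = Δh: det = (-35)·(-25) − (-20)·20 = 1275.
∂h/∂x = [(+0.12)·(-25) − (-0.10)·20] / 1275 = -0.0007843
∂h/∂y = [(-35)·(-0.10) − (-20)·(+0.12)] / 1275 = +0.004627
Head at (-5, -25) = 83.16 + (-0.0007843)·(-60) + (+0.004627)·(-65) = 82.91 m.
That is lower than the 83.16 m at OW-A, so the point is downgradient.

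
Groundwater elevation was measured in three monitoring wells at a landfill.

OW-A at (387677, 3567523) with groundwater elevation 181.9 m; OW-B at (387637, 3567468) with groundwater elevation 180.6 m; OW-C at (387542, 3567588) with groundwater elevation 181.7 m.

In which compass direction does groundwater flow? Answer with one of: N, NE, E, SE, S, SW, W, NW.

SW

With h = a·x + b·y + c and OW-A as origin, the differences give:
  (-40)·a + (-55)·b = -1.3
  (-135)·a + 65·b = -0.2
Eliminate b (×65 and ×(-55), subtract): -10025·a = -95.50 → a = ∂h/∂x = +0.009526
Back-substitute: b = ∂h/∂y = +0.01671.
Flow = −∇h = (-0.009526 east, -0.01671 north), which points southwest.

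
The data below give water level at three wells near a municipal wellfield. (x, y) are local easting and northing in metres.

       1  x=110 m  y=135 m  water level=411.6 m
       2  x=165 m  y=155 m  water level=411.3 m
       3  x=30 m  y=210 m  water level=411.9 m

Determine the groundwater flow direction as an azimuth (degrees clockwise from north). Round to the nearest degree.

075°

With h = a·x + b·y + c and 1 as origin, the differences give:
  55·a + 20·b = -0.3
  (-80)·a + 75·b = +0.3
Eliminate b (×75 and ×20, subtract): 5725·a = -28.50 → a = ∂h/∂x = -0.004978
Back-substitute: b = ∂h/∂y = -0.001310.
Flow direction (−∇h) has components (+0.004978 E, +0.001310 N).
Azimuth = atan2(E, N) = atan2(+0.004978, +0.001310) = 75.3° ≈ 075°.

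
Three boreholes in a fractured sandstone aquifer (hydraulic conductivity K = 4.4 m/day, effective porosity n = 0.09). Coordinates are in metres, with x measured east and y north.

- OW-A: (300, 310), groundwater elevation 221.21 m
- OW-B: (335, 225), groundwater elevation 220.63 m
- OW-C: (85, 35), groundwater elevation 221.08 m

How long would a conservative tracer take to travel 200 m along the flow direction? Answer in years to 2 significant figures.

Taking OW-A as reference: OW-B−OW-A = (35, -85, -0.58); OW-C−OW-A = (-215, -275, -0.13).
Determinant of the coordinate differences = 35·(-275) − (-215)·(-85) = -27900.
∂h/∂x = [(-0.58)·(-275) − (-0.13)·(-85)] / -27900 = -0.005321
∂h/∂y = [35·(-0.13) − (-215)·(-0.58)] / -27900 = +0.004633
|∇h| = √(-0.005321² + 0.004633²) = 0.007055
Seepage velocity v = K·i/n = 4.4 × 0.007055 / 0.09 = 0.3449 m/day.
t = 200 / 0.3449 = 579.9 days = 1.59 years.

1.6 years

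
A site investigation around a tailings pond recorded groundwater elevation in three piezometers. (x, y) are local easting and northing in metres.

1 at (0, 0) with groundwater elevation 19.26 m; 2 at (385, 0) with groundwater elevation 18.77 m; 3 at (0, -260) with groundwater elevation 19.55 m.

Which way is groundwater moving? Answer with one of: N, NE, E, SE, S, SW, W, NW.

NE

∂h/∂x = (18.77 − 19.26) / (385 − 0) = -0.001273
∂h/∂y = (19.55 − 19.26) / (-260 − 0) = -0.001115
Flow = −∇h = (+0.001273 east, +0.001115 north), which points northeast.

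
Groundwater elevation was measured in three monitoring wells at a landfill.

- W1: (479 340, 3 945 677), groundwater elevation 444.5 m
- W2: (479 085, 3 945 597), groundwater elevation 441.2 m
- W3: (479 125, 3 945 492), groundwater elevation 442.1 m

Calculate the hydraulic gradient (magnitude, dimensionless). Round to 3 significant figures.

Differences from W1: to W2 (Δx, Δy, Δh) = (-255, -80, -3.3); to W3 = (-215, -185, -2.4).
Solve a·Δx + b·Δy = Δh: det = (-255)·(-185) − (-215)·(-80) = 29975.
∂h/∂x = [(-3.3)·(-185) − (-2.4)·(-80)] / 29975 = +0.01396
∂h/∂y = [(-255)·(-2.4) − (-215)·(-3.3)] / 29975 = -0.003253
|∇h| = √(0.01396² + -0.003253²) = 0.01433

0.0143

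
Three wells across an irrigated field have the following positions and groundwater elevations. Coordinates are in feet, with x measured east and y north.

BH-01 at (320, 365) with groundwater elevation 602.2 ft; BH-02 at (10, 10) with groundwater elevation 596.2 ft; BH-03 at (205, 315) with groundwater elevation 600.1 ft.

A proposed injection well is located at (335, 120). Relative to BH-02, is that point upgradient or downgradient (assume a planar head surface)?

upgradient

Three-point gradient (reference BH-01): Δ to BH-02 = (-310, -355, -6.0), Δ to BH-03 = (-115, -50, -2.1).
∂h/∂x = +0.01759, ∂h/∂y = +0.001540 (det = -25325).
Head at (335, 120) = 602.2 + (+0.01759)·(15) + (+0.001540)·(-245) = 602.09 ft.
That is higher than the 596.2 ft at BH-02, so the point is upgradient.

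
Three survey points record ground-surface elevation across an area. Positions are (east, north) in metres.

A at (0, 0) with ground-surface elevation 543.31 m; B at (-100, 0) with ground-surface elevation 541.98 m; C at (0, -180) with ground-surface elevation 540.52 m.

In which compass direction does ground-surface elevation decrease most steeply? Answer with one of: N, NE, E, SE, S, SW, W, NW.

∂z/∂x = (541.98 − 543.31) / (-100 − 0) = +0.01330
∂z/∂y = (540.52 − 543.31) / (-180 − 0) = +0.01550
Steepest decrease is along −∇f = (-0.01330 E, -0.01550 N) → southwest.

SW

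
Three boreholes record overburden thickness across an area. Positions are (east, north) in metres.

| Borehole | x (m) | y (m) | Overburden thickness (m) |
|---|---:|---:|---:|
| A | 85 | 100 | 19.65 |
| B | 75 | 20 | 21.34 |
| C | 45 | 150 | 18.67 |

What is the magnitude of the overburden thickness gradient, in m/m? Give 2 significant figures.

0.021 m/m

Differences from A: to B (Δx, Δy, Δh) = (-10, -80, +1.69); to C = (-40, 50, -0.98).
Determinant of the coordinate differences = (-10)·50 − (-40)·(-80) = -3700.
∂d/∂x = [(+1.69)·50 − (-0.98)·(-80)] / -3700 = -0.001649
∂d/∂y = [(-10)·(-0.98) − (-40)·(+1.69)] / -3700 = -0.02092
|∇f| = √(-0.001649² + -0.02092²) = 0.02098 m/m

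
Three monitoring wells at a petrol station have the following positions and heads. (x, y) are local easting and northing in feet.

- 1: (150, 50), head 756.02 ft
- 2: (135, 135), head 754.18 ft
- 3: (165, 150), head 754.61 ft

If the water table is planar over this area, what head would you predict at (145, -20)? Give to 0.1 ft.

757.1 ft

Differences from 1: to 2 (Δx, Δy, Δh) = (-15, 85, -1.84); to 3 = (15, 100, -1.41).
Determinant of the coordinate differences = (-15)·100 − 15·85 = -2775.
∂h/∂x = [(-1.84)·100 − (-1.41)·85] / -2775 = +0.02312
∂h/∂y = [(-15)·(-1.41) − 15·(-1.84)] / -2775 = -0.01757
h(145, -20) = 756.02 + (+0.02312)·(-5) + (-0.01757)·(-70) = 756.02 -0.116 +1.230 = 757.134 ft.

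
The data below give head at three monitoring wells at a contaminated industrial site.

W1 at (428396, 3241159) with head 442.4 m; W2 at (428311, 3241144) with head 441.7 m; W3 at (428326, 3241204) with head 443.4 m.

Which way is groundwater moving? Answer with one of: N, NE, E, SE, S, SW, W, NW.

Differences from W1: to W2 (Δx, Δy, Δh) = (-85, -15, -0.7); to W3 = (-70, 45, +1.0).
Determinant of the coordinate differences = (-85)·45 − (-70)·(-15) = -4875.
∂h/∂x = [(-0.7)·45 − (+1.0)·(-15)] / -4875 = +0.003385
∂h/∂y = [(-85)·(+1.0) − (-70)·(-0.7)] / -4875 = +0.02749
Flow = −∇h = (-0.003385 east, -0.02749 north), which points south.

S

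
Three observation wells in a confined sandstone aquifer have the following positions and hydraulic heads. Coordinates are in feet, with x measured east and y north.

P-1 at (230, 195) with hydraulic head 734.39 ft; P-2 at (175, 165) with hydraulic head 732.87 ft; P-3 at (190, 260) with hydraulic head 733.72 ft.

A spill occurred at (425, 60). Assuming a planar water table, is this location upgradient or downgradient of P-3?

upgradient

Three-point gradient (reference P-1): Δ to P-2 = (-55, -30, -1.52), Δ to P-3 = (-40, 65, -0.67).
∂h/∂x = +0.02490, ∂h/∂y = +0.005016 (det = -4775).
Head at (425, 60) = 734.39 + (+0.02490)·(195) + (+0.005016)·(-135) = 738.57 ft.
That is higher than the 733.72 ft at P-3, so the point is upgradient.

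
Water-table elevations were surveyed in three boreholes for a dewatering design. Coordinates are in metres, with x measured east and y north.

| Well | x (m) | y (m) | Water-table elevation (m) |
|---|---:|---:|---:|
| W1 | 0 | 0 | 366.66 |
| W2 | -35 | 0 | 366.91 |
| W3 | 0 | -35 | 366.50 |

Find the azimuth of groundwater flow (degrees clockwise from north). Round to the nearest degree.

123°

∂h/∂x = (366.91 − 366.66) / (-35 − 0) = -0.007143
∂h/∂y = (366.50 − 366.66) / (-35 − 0) = +0.004571
Flow direction (−∇h) has components (+0.007143 E, -0.004571 N).
Azimuth = atan2(E, N) = atan2(+0.007143, -0.004571) = 122.6° ≈ 123°.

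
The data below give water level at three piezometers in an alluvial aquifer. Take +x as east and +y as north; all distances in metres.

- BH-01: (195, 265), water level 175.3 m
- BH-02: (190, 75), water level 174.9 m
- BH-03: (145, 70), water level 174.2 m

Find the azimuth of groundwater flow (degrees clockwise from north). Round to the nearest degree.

With h = a·x + b·y + c and BH-01 as origin, the differences give:
  (-5)·a + (-190)·b = -0.4
  (-50)·a + (-195)·b = -1.1
Eliminate b (×(-195) and ×(-190), subtract): -8525·a = -131.00 → a = ∂h/∂x = +0.01537
Back-substitute: b = ∂h/∂y = +0.001701.
Flow direction (−∇h) has components (-0.01537 E, -0.001701 N).
Azimuth = atan2(E, N) = atan2(-0.01537, -0.001701) = 263.7° ≈ 264°.

264°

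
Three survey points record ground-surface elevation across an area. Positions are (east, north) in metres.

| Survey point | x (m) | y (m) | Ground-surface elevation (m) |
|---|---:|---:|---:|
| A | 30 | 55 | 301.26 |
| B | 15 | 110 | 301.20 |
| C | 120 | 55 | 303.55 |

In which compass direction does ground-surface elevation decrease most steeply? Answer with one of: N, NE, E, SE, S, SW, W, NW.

W

With z = a·x + b·y + c and A as origin, the differences give:
  (-15)·a + 55·b = -0.06
  90·a + 0·b = +2.29
Eliminate b (×0 and ×55, subtract): -4950·a = -125.950 → a = ∂z/∂x = +0.02544
Back-substitute: b = ∂z/∂y = +0.005848.
Steepest decrease is along −∇f = (-0.02544 E, -0.005848 N) → west.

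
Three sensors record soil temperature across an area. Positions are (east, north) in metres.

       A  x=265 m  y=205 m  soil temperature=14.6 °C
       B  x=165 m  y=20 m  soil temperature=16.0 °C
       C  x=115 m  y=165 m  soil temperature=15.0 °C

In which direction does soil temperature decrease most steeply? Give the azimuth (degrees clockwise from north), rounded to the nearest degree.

Taking A as reference: B−A = (-100, -185, +1.4); C−A = (-150, -40, +0.4).
Determinant of the coordinate differences = (-100)·(-40) − (-150)·(-185) = -23750.
∂T/∂x = [(+1.4)·(-40) − (+0.4)·(-185)] / -23750 = -0.0007579
∂T/∂y = [(-100)·(+0.4) − (-150)·(+1.4)] / -23750 = -0.007158
Steepest decrease is along −∇f: components (+0.0007579 E, +0.007158 N).
Azimuth = atan2(+0.0007579, +0.007158) = 6.0° ≈ 006°.

006°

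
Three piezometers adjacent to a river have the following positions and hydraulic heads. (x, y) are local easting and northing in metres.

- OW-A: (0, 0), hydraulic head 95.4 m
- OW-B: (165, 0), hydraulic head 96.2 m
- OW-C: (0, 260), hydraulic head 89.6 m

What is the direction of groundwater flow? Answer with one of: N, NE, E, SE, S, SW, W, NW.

N

∂h/∂x = (96.2 − 95.4) / (165 − 0) = +0.004848
∂h/∂y = (89.6 − 95.4) / (260 − 0) = -0.02231
Flow = −∇h = (-0.004848 east, +0.02231 north), which points north.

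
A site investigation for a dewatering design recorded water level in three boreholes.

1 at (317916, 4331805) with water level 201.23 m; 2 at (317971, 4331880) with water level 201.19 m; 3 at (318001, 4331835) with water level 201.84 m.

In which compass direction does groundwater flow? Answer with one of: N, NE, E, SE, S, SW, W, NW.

With h = a·x + b·y + c and 1 as origin, the differences give:
  55·a + 75·b = -0.04
  85·a + 30·b = +0.61
Eliminate b (×30 and ×75, subtract): -4725·a = -46.950 → a = ∂h/∂x = +0.009937
Back-substitute: b = ∂h/∂y = -0.007820.
Flow = −∇h = (-0.009937 east, +0.007820 north), which points northwest.

NW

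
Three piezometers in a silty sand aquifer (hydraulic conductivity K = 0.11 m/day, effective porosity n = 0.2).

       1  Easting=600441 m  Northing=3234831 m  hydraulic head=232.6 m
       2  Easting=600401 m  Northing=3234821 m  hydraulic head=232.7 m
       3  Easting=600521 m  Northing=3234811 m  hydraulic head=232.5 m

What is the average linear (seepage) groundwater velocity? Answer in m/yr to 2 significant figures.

0.63 m/yr

With h = a·x + b·y + c and 1 as origin, the differences give:
  (-40)·a + (-10)·b = +0.1
  80·a + (-20)·b = -0.1
Eliminate b (×(-20) and ×(-10), subtract): 1600·a = -3.00 → a = ∂h/∂x = -0.001875
Back-substitute: b = ∂h/∂y = -0.002500.
|∇h| = √(-0.001875² + -0.002500²) = 0.003125
Seepage velocity v = K·i/n = 0.11 × 0.003125 / 0.2 = 0.001719 m/day = 0.6279 m/yr.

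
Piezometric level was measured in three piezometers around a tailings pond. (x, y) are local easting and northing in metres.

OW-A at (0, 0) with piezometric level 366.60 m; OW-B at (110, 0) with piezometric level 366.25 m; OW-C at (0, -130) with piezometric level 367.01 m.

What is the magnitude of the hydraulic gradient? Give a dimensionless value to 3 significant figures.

∂h/∂x = (366.25 − 366.60) / (110 − 0) = -0.003182
∂h/∂y = (367.01 − 366.60) / (-130 − 0) = -0.003154
|∇h| = √(-0.003182² + -0.003154²) = 0.00448

0.00448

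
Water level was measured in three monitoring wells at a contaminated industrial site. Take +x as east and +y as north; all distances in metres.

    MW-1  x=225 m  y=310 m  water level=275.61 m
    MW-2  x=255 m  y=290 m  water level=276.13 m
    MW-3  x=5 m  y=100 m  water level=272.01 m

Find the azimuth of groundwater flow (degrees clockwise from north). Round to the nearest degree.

Differences from MW-1: to MW-2 (Δx, Δy, Δh) = (30, -20, +0.52); to MW-3 = (-220, -210, -3.60).
Determinant of the coordinate differences = 30·(-210) − (-220)·(-20) = -10700.
∂h/∂x = [(+0.52)·(-210) − (-3.60)·(-20)] / -10700 = +0.01693
∂h/∂y = [30·(-3.60) − (-220)·(+0.52)] / -10700 = -0.0005981
Flow direction (−∇h) has components (-0.01693 E, +0.0005981 N).
Azimuth = atan2(E, N) = atan2(-0.01693, +0.0005981) = 272.0° ≈ 272°.

272°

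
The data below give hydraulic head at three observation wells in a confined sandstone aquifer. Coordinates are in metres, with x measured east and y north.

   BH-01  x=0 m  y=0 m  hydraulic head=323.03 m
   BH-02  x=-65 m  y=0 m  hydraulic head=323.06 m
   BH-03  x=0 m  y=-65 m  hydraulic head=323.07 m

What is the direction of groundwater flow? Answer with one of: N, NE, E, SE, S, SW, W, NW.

NE

∂h/∂x = (323.06 − 323.03) / (-65 − 0) = -0.0004615
∂h/∂y = (323.07 − 323.03) / (-65 − 0) = -0.0006154
Flow = −∇h = (+0.0004615 east, +0.0006154 north), which points northeast.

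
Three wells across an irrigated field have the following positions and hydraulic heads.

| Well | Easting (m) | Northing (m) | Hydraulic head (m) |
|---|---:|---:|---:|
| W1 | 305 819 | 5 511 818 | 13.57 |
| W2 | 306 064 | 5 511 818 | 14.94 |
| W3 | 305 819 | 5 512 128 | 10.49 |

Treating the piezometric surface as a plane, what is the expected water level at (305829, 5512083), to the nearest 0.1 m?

∂h/∂x = (14.94 − 13.57) / (306064 − 305819) = +0.005592
∂h/∂y = (10.49 − 13.57) / (5512128 − 5511818) = -0.009935
h(305829, 5512083) = 13.57 + (+0.005592)·(10) + (-0.009935)·(265) = 13.57 +0.056 -2.633 = 10.993 m.

11.0 m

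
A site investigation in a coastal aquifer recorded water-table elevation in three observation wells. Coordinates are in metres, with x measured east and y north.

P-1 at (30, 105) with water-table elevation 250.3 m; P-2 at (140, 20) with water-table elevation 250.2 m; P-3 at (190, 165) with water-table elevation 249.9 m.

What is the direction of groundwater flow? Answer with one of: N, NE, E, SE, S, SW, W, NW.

Taking P-1 as reference: P-2−P-1 = (110, -85, -0.1); P-3−P-1 = (160, 60, -0.4).
Determinant of the coordinate differences = 110·60 − 160·(-85) = 20200.
∂h/∂x = [(-0.1)·60 − (-0.4)·(-85)] / 20200 = -0.001980
∂h/∂y = [110·(-0.4) − 160·(-0.1)] / 20200 = -0.001386
Flow = −∇h = (+0.001980 east, +0.001386 north), which points northeast.

NE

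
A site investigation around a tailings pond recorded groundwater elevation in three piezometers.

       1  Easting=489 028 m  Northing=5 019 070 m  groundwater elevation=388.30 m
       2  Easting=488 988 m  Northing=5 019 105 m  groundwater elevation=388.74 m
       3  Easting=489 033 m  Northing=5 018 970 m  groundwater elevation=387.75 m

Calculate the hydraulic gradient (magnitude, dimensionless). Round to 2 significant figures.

Taking 1 as reference: 2−1 = (-40, 35, +0.44); 3−1 = (5, -100, -0.55).
Solve a·Δx + b·Δy = Δh: det = (-40)·(-100) − 5·35 = 3825.
∂h/∂x = [(+0.44)·(-100) − (-0.55)·35] / 3825 = -0.006471
∂h/∂y = [(-40)·(-0.55) − 5·(+0.44)] / 3825 = +0.005176
|∇h| = √(-0.006471² + 0.005176²) = 0.008286

0.0083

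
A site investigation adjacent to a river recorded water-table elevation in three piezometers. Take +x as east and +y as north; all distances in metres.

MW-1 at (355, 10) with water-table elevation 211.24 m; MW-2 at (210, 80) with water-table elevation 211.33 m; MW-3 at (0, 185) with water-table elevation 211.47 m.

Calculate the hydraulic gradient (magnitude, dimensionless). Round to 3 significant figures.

0.00275

With h = a·x + b·y + c and MW-1 as origin, the differences give:
  (-145)·a + 70·b = +0.09
  (-355)·a + 175·b = +0.23
Eliminate b (×175 and ×70, subtract): -525·a = -0.350 → a = ∂h/∂x = +0.0006667
Back-substitute: b = ∂h/∂y = +0.002667.
|∇h| = √(0.0006667² + 0.002667²) = 0.002749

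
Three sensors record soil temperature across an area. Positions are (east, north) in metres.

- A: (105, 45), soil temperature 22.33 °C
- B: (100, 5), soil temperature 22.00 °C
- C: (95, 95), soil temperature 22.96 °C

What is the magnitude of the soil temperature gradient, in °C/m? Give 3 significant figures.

With T = a·x + b·y + c and A as origin, the differences give:
  (-5)·a + (-40)·b = -0.33
  (-10)·a + 50·b = +0.63
Eliminate b (×50 and ×(-40), subtract): -650·a = 8.700 → a = ∂T/∂x = -0.01338
Back-substitute: b = ∂T/∂y = +0.009923.
|∇f| = √(-0.01338² + 0.009923²) = 0.01666 °C/m

0.0167 °C/m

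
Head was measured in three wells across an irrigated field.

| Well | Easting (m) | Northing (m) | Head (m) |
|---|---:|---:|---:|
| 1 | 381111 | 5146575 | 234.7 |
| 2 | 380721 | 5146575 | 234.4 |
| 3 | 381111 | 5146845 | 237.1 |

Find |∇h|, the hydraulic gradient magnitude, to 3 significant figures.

∂h/∂x = (234.4 − 234.7) / (380721 − 381111) = +0.0007692
∂h/∂y = (237.1 − 234.7) / (5146845 − 5146575) = +0.008889
|∇h| = √(0.0007692² + 0.008889²) = 0.008922

0.00892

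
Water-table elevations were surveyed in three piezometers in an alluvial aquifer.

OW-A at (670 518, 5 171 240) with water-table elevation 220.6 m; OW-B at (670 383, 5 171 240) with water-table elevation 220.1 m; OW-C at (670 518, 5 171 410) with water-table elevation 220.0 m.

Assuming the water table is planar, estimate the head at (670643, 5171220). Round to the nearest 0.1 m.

∂h/∂x = (220.1 − 220.6) / (670383 − 670518) = +0.003704
∂h/∂y = (220.0 − 220.6) / (5171410 − 5171240) = -0.003529
h(670643, 5171220) = 220.6 + (+0.003704)·(125) + (-0.003529)·(-20) = 220.6 +0.463 +0.071 = 221.134 m.

221.1 m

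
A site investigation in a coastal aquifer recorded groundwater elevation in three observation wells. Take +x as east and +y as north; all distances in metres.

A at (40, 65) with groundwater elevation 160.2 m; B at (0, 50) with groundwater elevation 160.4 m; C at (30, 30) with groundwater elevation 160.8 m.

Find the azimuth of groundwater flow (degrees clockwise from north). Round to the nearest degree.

355°

With h = a·x + b·y + c and A as origin, the differences give:
  (-40)·a + (-15)·b = +0.2
  (-10)·a + (-35)·b = +0.6
Eliminate b (×(-35) and ×(-15), subtract): 1250·a = 2.00 → a = ∂h/∂x = +0.001600
Back-substitute: b = ∂h/∂y = -0.01760.
Flow direction (−∇h) has components (-0.001600 E, +0.01760 N).
Azimuth = atan2(E, N) = atan2(-0.001600, +0.01760) = 354.8° ≈ 355°.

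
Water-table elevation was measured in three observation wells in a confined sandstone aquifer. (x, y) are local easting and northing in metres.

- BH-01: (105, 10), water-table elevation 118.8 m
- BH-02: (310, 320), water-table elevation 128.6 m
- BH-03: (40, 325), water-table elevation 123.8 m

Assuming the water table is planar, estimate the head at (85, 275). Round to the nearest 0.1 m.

123.6 m

Differences from BH-01: to BH-02 (Δx, Δy, Δh) = (205, 310, +9.8); to BH-03 = (-65, 315, +5.0).
Determinant of the coordinate differences = 205·315 − (-65)·310 = 84725.
∂h/∂x = [(+9.8)·315 − (+5.0)·310] / 84725 = +0.01814
∂h/∂y = [205·(+5.0) − (-65)·(+9.8)] / 84725 = +0.01962
h(85, 275) = 118.8 + (+0.01814)·(-20) + (+0.01962)·(265) = 118.8 -0.363 +5.198 = 123.636 m.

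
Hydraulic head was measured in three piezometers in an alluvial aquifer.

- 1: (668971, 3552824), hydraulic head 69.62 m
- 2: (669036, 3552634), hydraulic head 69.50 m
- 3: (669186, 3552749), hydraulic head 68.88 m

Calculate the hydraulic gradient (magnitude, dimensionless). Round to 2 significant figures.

0.0037

With h = a·x + b·y + c and 1 as origin, the differences give:
  65·a + (-190)·b = -0.12
  215·a + (-75)·b = -0.74
Eliminate b (×(-75) and ×(-190), subtract): 35975·a = -131.600 → a = ∂h/∂x = -0.003658
Back-substitute: b = ∂h/∂y = -0.0006199.
|∇h| = √(-0.003658² + -0.0006199²) = 0.00371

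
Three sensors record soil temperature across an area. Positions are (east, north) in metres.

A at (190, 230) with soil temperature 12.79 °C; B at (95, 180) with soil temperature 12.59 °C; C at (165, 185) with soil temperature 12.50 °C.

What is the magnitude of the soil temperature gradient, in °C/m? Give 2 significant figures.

With T = a·x + b·y + c and A as origin, the differences give:
  (-95)·a + (-50)·b = -0.20
  (-25)·a + (-45)·b = -0.29
Eliminate b (×(-45) and ×(-50), subtract): 3025·a = -5.500 → a = ∂T/∂x = -0.001818
Back-substitute: b = ∂T/∂y = +0.007455.
|∇f| = √(-0.001818² + 0.007455²) = 0.007673 °C/m

0.0077 °C/m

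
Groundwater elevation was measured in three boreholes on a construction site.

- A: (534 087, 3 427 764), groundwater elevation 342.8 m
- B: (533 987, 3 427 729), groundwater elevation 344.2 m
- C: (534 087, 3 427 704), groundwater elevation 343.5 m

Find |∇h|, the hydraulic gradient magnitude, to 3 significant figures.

Taking A as reference: B−A = (-100, -35, +1.4); C−A = (0, -60, +0.7).
Determinant of the coordinate differences = (-100)·(-60) − 0·(-35) = 6000.
∂h/∂x = [(+1.4)·(-60) − (+0.7)·(-35)] / 6000 = -0.009917
∂h/∂y = [(-100)·(+0.7) − 0·(+1.4)] / 6000 = -0.01167
|∇h| = √(-0.009917² + -0.01167²) = 0.01531

0.0153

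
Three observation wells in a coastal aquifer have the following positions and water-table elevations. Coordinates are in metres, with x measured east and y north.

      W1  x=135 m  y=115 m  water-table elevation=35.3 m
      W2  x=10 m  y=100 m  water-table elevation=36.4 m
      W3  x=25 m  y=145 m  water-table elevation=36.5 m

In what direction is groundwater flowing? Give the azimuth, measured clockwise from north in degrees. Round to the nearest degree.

120°

Taking W1 as reference: W2−W1 = (-125, -15, +1.1); W3−W1 = (-110, 30, +1.2).
Solve a·Δx + b·Δy = Δh: det = (-125)·30 − (-110)·(-15) = -5400.
∂h/∂x = [(+1.1)·30 − (+1.2)·(-15)] / -5400 = -0.009444
∂h/∂y = [(-125)·(+1.2) − (-110)·(+1.1)] / -5400 = +0.005370
Flow direction (−∇h) has components (+0.009444 E, -0.005370 N).
Azimuth = atan2(E, N) = atan2(+0.009444, -0.005370) = 119.6° ≈ 120°.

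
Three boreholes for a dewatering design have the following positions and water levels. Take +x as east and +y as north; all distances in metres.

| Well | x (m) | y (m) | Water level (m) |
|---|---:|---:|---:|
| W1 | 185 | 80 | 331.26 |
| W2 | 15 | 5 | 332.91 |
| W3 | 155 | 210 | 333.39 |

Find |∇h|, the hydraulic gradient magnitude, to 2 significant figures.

0.020

Taking W1 as reference: W2−W1 = (-170, -75, +1.65); W3−W1 = (-30, 130, +2.13).
Solve a·Δx + b·Δy = Δh: det = (-170)·130 − (-30)·(-75) = -24350.
∂h/∂x = [(+1.65)·130 − (+2.13)·(-75)] / -24350 = -0.01537
∂h/∂y = [(-170)·(+2.13) − (-30)·(+1.65)] / -24350 = +0.01284
|∇h| = √(-0.01537² + 0.01284²) = 0.02003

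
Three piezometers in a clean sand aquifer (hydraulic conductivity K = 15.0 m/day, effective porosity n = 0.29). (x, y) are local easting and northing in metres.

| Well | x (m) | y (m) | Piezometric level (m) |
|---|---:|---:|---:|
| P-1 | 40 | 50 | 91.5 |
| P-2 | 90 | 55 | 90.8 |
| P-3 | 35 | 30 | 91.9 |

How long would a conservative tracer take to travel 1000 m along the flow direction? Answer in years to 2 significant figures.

2.5 years

Three-point gradient (reference P-1): Δ to P-2 = (50, 5, -0.7), Δ to P-3 = (-5, -20, +0.4).
∂h/∂x = -0.01231, ∂h/∂y = -0.01692 (det = -975).
|∇h| = √(-0.01231² + -0.01692²) = 0.02092
Seepage velocity v = K·i/n = 15.0 × 0.02092 / 0.29 = 1.082 m/day.
t = 1000 / 1.082 = 924.2 days = 2.53 years.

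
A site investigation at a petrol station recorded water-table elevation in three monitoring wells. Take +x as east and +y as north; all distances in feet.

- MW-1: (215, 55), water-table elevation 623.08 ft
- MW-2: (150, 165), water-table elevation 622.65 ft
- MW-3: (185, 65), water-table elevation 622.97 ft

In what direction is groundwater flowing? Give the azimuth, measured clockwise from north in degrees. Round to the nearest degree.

Taking MW-1 as reference: MW-2−MW-1 = (-65, 110, -0.43); MW-3−MW-1 = (-30, 10, -0.11).
Determinant of the coordinate differences = (-65)·10 − (-30)·110 = 2650.
∂h/∂x = [(-0.43)·10 − (-0.11)·110] / 2650 = +0.002943
∂h/∂y = [(-65)·(-0.11) − (-30)·(-0.43)] / 2650 = -0.002170
Flow direction (−∇h) has components (-0.002943 E, +0.002170 N).
Azimuth = atan2(E, N) = atan2(-0.002943, +0.002170) = 306.4° ≈ 306°.

306°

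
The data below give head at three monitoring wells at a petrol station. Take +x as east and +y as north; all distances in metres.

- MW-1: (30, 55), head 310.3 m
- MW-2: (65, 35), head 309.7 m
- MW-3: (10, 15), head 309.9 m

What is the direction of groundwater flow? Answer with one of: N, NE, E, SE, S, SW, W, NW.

SE

With h = a·x + b·y + c and MW-1 as origin, the differences give:
  35·a + (-20)·b = -0.6
  (-20)·a + (-40)·b = -0.4
Eliminate b (×(-40) and ×(-20), subtract): -1800·a = 16.00 → a = ∂h/∂x = -0.008889
Back-substitute: b = ∂h/∂y = +0.01444.
Flow = −∇h = (+0.008889 east, -0.01444 north), which points southeast.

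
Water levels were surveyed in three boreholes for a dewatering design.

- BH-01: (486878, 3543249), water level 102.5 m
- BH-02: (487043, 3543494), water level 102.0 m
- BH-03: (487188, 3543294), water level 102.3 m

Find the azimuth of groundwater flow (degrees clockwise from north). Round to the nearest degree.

012°

Differences from BH-01: to BH-02 (Δx, Δy, Δh) = (165, 245, -0.5); to BH-03 = (310, 45, -0.2).
Solve a·Δx + b·Δy = Δh: det = 165·45 − 310·245 = -68525.
∂h/∂x = [(-0.5)·45 − (-0.2)·245] / -68525 = -0.0003867
∂h/∂y = [165·(-0.2) − 310·(-0.5)] / -68525 = -0.001780
Flow direction (−∇h) has components (+0.0003867 E, +0.001780 N).
Azimuth = atan2(E, N) = atan2(+0.0003867, +0.001780) = 12.3° ≈ 012°.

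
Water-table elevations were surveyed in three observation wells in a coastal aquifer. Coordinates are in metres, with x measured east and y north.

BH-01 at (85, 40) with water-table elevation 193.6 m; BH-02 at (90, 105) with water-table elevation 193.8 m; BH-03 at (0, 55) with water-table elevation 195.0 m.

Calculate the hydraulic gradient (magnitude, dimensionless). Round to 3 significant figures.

Taking BH-01 as reference: BH-02−BH-01 = (5, 65, +0.2); BH-03−BH-01 = (-85, 15, +1.4).
Solve a·Δx + b·Δy = Δh: det = 5·15 − (-85)·65 = 5600.
∂h/∂x = [(+0.2)·15 − (+1.4)·65] / 5600 = -0.01571
∂h/∂y = [5·(+1.4) − (-85)·(+0.2)] / 5600 = +0.004286
|∇h| = √(-0.01571² + 0.004286²) = 0.01628

0.0163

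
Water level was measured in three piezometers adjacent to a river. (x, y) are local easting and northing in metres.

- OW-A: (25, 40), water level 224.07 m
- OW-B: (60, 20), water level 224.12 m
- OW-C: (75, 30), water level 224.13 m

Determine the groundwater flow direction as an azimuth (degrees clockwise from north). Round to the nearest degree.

300°

Three-point gradient (reference OW-A): Δ to OW-B = (35, -20, +0.05), Δ to OW-C = (50, -10, +0.06).
∂h/∂x = +0.001077, ∂h/∂y = -0.0006154 (det = 650).
Flow direction (−∇h) has components (-0.001077 E, +0.0006154 N).
Azimuth = atan2(E, N) = atan2(-0.001077, +0.0006154) = 299.7° ≈ 300°.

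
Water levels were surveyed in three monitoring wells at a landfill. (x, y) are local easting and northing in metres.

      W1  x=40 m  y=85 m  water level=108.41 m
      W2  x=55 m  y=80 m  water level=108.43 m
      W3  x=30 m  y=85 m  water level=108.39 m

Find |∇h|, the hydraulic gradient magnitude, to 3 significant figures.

0.00283

With h = a·x + b·y + c and W1 as origin, the differences give:
  15·a + (-5)·b = +0.02
  (-10)·a + 0·b = -0.02
Eliminate b (×0 and ×(-5), subtract): -50·a = -0.100 → a = ∂h/∂x = +0.002000
Back-substitute: b = ∂h/∂y = +0.002000.
|∇h| = √(0.002000² + 0.002000²) = 0.002828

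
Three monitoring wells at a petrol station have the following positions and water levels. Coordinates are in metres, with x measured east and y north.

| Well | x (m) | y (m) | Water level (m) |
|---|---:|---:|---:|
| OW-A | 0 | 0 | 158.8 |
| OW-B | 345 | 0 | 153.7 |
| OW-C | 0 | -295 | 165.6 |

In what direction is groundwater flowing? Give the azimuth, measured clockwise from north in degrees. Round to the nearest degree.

033°

∂h/∂x = (153.7 − 158.8) / (345 − 0) = -0.01478
∂h/∂y = (165.6 − 158.8) / (-295 − 0) = -0.02305
Flow direction (−∇h) has components (+0.01478 E, +0.02305 N).
Azimuth = atan2(E, N) = atan2(+0.01478, +0.02305) = 32.7° ≈ 033°.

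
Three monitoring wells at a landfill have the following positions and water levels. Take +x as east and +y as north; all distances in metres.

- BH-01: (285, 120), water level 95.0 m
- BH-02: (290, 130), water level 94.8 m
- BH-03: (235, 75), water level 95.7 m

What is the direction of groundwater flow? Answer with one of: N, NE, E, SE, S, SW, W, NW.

Differences from BH-01: to BH-02 (Δx, Δy, Δh) = (5, 10, -0.2); to BH-03 = (-50, -45, +0.7).
Solve a·Δx + b·Δy = Δh: det = 5·(-45) − (-50)·10 = 275.
∂h/∂x = [(-0.2)·(-45) − (+0.7)·10] / 275 = +0.007273
∂h/∂y = [5·(+0.7) − (-50)·(-0.2)] / 275 = -0.02364
Flow = −∇h = (-0.007273 east, +0.02364 north), which points north.

N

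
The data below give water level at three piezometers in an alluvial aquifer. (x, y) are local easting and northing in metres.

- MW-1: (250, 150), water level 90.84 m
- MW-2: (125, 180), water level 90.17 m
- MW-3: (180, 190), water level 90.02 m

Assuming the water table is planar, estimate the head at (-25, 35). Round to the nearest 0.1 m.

92.8 m

Taking MW-1 as reference: MW-2−MW-1 = (-125, 30, -0.67); MW-3−MW-1 = (-70, 40, -0.82).
Determinant of the coordinate differences = (-125)·40 − (-70)·30 = -2900.
∂h/∂x = [(-0.67)·40 − (-0.82)·30] / -2900 = +0.0007586
∂h/∂y = [(-125)·(-0.82) − (-70)·(-0.67)] / -2900 = -0.01917
h(-25, 35) = 90.84 + (+0.0007586)·(-275) + (-0.01917)·(-115) = 90.84 -0.209 +2.205 = 92.836 m.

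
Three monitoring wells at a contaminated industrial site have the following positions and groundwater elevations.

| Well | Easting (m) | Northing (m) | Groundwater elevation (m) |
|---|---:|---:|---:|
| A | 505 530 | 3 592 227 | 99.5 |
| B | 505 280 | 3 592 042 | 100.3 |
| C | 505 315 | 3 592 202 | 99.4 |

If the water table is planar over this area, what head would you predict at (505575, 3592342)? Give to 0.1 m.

98.9 m

Differences from A: to B (Δx, Δy, Δh) = (-250, -185, +0.8); to C = (-215, -25, -0.1).
Determinant of the coordinate differences = (-250)·(-25) − (-215)·(-185) = -33525.
∂h/∂x = [(+0.8)·(-25) − (-0.1)·(-185)] / -33525 = +0.001148
∂h/∂y = [(-250)·(-0.1) − (-215)·(+0.8)] / -33525 = -0.005876
h(505575, 3592342) = 99.5 + (+0.001148)·(45) + (-0.005876)·(115) = 99.5 +0.052 -0.676 = 98.876 m.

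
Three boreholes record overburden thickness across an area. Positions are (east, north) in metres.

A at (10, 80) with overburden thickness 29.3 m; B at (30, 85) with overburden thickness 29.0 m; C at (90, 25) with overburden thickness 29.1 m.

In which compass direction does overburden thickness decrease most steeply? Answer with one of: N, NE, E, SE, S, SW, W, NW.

NE

With d = a·x + b·y + c and A as origin, the differences give:
  20·a + 5·b = -0.3
  80·a + (-55)·b = -0.2
Eliminate b (×(-55) and ×5, subtract): -1500·a = 17.50 → a = ∂d/∂x = -0.01167
Back-substitute: b = ∂d/∂y = -0.01333.
Steepest decrease is along −∇f = (+0.01167 E, +0.01333 N) → northeast.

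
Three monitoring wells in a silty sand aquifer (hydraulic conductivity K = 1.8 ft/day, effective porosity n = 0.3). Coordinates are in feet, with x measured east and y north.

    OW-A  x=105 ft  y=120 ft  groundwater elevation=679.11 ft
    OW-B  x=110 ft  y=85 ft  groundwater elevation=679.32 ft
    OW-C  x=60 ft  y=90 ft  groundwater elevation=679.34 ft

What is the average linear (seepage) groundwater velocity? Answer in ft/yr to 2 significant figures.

14 ft/yr

Differences from OW-A: to OW-B (Δx, Δy, Δh) = (5, -35, +0.21); to OW-C = (-45, -30, +0.23).
Solve a·Δx + b·Δy = Δh: det = 5·(-30) − (-45)·(-35) = -1725.
∂h/∂x = [(+0.21)·(-30) − (+0.23)·(-35)] / -1725 = -0.001014
∂h/∂y = [5·(+0.23) − (-45)·(+0.21)] / -1725 = -0.006145
|∇h| = √(-0.001014² + -0.006145²) = 0.006228
Seepage velocity v = K·i/n = 1.8 × 0.006228 / 0.3 = 0.03737 ft/day = 13.65 ft/yr.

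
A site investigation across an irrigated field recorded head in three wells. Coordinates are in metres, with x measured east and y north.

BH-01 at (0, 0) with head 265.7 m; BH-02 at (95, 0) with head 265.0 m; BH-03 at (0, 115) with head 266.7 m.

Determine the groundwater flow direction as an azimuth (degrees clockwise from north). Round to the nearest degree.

140°

∂h/∂x = (265.0 − 265.7) / (95 − 0) = -0.007368
∂h/∂y = (266.7 − 265.7) / (115 − 0) = +0.008696
Flow direction (−∇h) has components (+0.007368 E, -0.008696 N).
Azimuth = atan2(E, N) = atan2(+0.007368, -0.008696) = 139.7° ≈ 140°.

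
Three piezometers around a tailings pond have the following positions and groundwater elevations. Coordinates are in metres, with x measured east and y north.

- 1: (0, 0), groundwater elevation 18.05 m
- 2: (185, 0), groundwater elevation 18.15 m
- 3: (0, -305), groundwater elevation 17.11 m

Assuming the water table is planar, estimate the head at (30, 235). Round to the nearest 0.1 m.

∂h/∂x = (18.15 − 18.05) / (185 − 0) = +0.0005405
∂h/∂y = (17.11 − 18.05) / (-305 − 0) = +0.003082
h(30, 235) = 18.05 + (+0.0005405)·(30) + (+0.003082)·(235) = 18.05 +0.016 +0.724 = 18.790 m.

18.8 m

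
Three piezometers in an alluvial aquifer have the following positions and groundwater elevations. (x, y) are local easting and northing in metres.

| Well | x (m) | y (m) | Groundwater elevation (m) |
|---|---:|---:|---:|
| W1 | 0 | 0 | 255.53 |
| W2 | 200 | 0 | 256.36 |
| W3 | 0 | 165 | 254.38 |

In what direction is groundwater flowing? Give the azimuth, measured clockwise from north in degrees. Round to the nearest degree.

329°

∂h/∂x = (256.36 − 255.53) / (200 − 0) = +0.004150
∂h/∂y = (254.38 − 255.53) / (165 − 0) = -0.006970
Flow direction (−∇h) has components (-0.004150 E, +0.006970 N).
Azimuth = atan2(E, N) = atan2(-0.004150, +0.006970) = 329.2° ≈ 329°.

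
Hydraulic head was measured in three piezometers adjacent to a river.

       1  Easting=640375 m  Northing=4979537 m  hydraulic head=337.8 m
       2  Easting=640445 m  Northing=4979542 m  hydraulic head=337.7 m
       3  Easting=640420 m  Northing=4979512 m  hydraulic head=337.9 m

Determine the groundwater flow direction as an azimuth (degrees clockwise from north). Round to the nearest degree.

010°

With h = a·x + b·y + c and 1 as origin, the differences give:
  70·a + 5·b = -0.1
  45·a + (-25)·b = +0.1
Eliminate b (×(-25) and ×5, subtract): -1975·a = 2.00 → a = ∂h/∂x = -0.001013
Back-substitute: b = ∂h/∂y = -0.005823.
Flow direction (−∇h) has components (+0.001013 E, +0.005823 N).
Azimuth = atan2(E, N) = atan2(+0.001013, +0.005823) = 9.9° ≈ 010°.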